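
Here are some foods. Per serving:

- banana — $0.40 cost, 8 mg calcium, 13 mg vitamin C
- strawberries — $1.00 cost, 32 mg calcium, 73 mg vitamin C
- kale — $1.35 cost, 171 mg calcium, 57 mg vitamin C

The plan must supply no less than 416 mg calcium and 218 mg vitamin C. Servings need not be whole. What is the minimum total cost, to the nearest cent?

$4.24

At the optimum either one food covers both requirements or two foods hit both targets exactly; no other combination can be cheaper.
banana only: max(416/8, 218/13) = 52 servings → $20.80.
strawberries only: max(416/32, 218/73) = 13 servings → $13.00.
kale only: max(416/171, 218/57) = 3.825 servings → $5.16.
banana + strawberries: intersection lies outside the first quadrant.
banana + kale with both tight: 7.677 servings and 2.074 servings → $5.87.
strawberries + kale with both tight: 1.273 servings and 2.195 servings → $4.24.
So the least-cost plan costs $4.24.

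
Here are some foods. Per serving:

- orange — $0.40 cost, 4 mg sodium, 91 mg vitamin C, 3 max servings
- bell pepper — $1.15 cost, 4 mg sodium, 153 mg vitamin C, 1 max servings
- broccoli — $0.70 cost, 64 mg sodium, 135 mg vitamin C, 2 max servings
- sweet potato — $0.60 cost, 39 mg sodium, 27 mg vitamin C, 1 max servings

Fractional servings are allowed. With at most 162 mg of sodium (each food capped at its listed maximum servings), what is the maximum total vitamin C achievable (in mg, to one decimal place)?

708.5 mg

Vitamin C per mg sodium: bell pepper 38.25, orange 22.75, broccoli 2.109, sweet potato 0.6923.
Take 1 serving of bell pepper: uses 4 mg sodium, +153.0 mg vitamin C (running total 153.0 mg).
Take 3 servings of orange: uses 12 mg sodium, +273.0 mg vitamin C (running total 426.0 mg).
Take 2 servings of broccoli: uses 128 mg sodium, +270.0 mg vitamin C (running total 696.0 mg).
Take 0.4615 servings of sweet potato: uses 18 mg sodium, +12.5 mg vitamin C (running total 708.5 mg).
Greedy by best ratio exhausts the sodium allowance optimally: 708.5 mg.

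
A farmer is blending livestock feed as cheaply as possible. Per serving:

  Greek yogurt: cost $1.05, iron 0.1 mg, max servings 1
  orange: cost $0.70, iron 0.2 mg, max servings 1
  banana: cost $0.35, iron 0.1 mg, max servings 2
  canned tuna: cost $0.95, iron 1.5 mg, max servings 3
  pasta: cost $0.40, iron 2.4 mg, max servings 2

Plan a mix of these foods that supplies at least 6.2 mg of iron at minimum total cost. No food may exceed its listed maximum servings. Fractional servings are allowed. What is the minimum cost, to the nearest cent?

$1.69

Cost per mg of iron: pasta $0.1667, canned tuna $0.6333, orange $3.5000, banana $3.5000, Greek yogurt $10.5000.
Take 2 servings of pasta: +4.8 mg iron for $0.80 (total $0.80, still need 1.4 mg).
Take 0.9333 servings of canned tuna: +1.4 mg iron for $0.89 (total $1.69, still need 0.0 mg).
Filling from the cheapest source first is optimal under one linear minimum: $1.69.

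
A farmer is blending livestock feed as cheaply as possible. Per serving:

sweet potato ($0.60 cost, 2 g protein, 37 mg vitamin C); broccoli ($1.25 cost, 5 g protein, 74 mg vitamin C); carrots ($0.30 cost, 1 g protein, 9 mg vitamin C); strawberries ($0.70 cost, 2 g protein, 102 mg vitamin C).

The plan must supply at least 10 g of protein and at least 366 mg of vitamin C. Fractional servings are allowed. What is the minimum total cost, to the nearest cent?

$3.10

With two linear requirements the optimum uses one or two foods; enumerate the corners.
sweet potato only: max(10/2, 366/37) = 9.892 servings → $5.94.
broccoli only: max(10/5, 366/74) = 4.946 servings → $6.18.
carrots only: max(10/1, 366/9) = 40.67 servings → $12.20.
strawberries only: max(10/2, 366/102) = 5 servings → $3.50.
sweet potato + broccoli: intersection lies outside the first quadrant.
sweet potato + carrots with both targets exact would need a negative amount; discard.
sweet potato + strawberries with both tight: 2.215 servings and 2.785 servings → $3.28.
broccoli + carrots with both targets exact would need a negative amount; discard.
broccoli + strawberries with both tight: 0.7956 servings and 3.011 servings → $3.10.
carrots + strawberries with both tight: 3.429 servings and 3.286 servings → $3.33.
So the least-cost plan costs $3.10.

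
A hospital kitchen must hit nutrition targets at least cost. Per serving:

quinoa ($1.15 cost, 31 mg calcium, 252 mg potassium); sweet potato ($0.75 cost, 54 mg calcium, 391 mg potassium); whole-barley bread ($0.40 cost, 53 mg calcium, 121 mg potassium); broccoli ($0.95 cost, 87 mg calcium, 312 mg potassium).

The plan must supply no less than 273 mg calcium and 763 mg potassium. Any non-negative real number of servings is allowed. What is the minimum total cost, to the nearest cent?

$2.24

quinoa only: max(273/31, 763/252) = 8.806 servings → $10.13.
sweet potato only: max(273/54, 763/391) = 5.056 servings → $3.79.
whole-barley bread only: max(273/53, 763/121) = 6.306 servings → $2.52.
broccoli only: max(273/87, 763/312) = 3.138 servings → $2.98.
quinoa + sweet potato: intersection lies outside the first quadrant.
quinoa + whole-barley bread with both tight: 0.7711 servings and 4.7 servings → $2.77.
quinoa + broccoli: the both-tight solution has a negative serving — not a feasible corner.
sweet potato + whole-barley bread with both tight: 0.522 servings and 4.619 servings → $2.24.
sweet potato + broccoli: the both-tight solution has a negative serving — not a feasible corner.
whole-barley bread + broccoli with both tight: 3.128 servings and 1.232 servings → $2.42.
The minimum over all feasible corners is $2.24.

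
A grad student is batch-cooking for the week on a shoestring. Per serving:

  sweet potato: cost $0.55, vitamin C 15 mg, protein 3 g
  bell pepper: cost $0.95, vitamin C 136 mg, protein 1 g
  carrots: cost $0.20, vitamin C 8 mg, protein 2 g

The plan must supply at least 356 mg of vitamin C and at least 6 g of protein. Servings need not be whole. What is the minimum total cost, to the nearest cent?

$2.74

sweet potato only: max(356/15, 6/3) = 23.73 servings → $13.05.
bell pepper only: max(356/136, 6/1) = 6 servings → $5.70.
carrots only: max(356/8, 6/2) = 44.5 servings → $8.90.
sweet potato + bell pepper with both tight: 1.17 servings and 2.489 servings → $3.01.
sweet potato + carrots with both targets exact would need a negative amount; discard.
bell pepper + carrots with both tight: 2.515 servings and 1.742 servings → $2.74.
Cheapest feasible corner: $2.74.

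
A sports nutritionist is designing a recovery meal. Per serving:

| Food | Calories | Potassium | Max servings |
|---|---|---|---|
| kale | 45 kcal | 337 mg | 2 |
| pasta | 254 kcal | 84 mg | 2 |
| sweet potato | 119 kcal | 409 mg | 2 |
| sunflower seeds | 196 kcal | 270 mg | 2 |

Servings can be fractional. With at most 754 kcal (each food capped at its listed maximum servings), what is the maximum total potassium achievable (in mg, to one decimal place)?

Potassium per kcal: kale 7.489, sweet potato 3.437, sunflower seeds 1.378, pasta 0.3307.
Take 2 servings of kale: uses 90 kcal, +674.0 mg potassium (running total 674.0 mg).
Take 2 servings of sweet potato: uses 238 kcal, +818.0 mg potassium (running total 1492.0 mg).
Take 2 servings of sunflower seeds: uses 392 kcal, +540.0 mg potassium (running total 2032.0 mg).
Take 0.1339 servings of pasta: uses 34 kcal, +11.2 mg potassium (running total 2043.2 mg).
Filling greedily by potassium-per-kcal is optimal for one linear limit, giving 2043.2 mg.

2043.2 mg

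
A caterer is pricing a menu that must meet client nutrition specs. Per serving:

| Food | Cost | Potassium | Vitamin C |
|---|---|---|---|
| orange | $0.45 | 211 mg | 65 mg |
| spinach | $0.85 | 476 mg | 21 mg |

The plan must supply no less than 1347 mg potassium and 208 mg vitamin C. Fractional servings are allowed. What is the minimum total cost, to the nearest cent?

A basic optimal solution has at most two foods positive. Try each food alone and each pair with both targets met exactly.
orange only: max(1347/211, 208/65) = 6.384 servings → $2.87.
spinach only: max(1347/476, 208/21) = 9.905 servings → $8.42.
orange + spinach with both tight: 2.668 servings and 1.647 servings → $2.60.
So the least-cost plan costs $2.60.

$2.60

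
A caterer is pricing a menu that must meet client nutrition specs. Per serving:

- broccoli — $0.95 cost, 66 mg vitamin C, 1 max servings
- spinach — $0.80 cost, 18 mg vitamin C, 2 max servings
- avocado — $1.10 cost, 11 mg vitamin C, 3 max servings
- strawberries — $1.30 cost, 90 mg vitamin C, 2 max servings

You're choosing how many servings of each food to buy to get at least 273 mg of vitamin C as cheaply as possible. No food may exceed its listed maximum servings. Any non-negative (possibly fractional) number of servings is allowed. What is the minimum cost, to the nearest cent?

Cost per mg of vitamin C: broccoli $0.0144, strawberries $0.0144, spinach $0.0444, avocado $0.1000.
Take 1 serving of broccoli: +66.0 mg vitamin C for $0.95 (total $0.95, still need 207.0 mg).
Take 2 servings of strawberries: +180.0 mg vitamin C for $2.60 (total $3.55, still need 27.0 mg).
Take 1.5 servings of spinach: +27.0 mg vitamin C for $1.20 (total $4.75, still need 0.0 mg).
Greedy by cheapest-per-mg is optimal for a single linear constraint, so the minimum cost is $4.75.

$4.75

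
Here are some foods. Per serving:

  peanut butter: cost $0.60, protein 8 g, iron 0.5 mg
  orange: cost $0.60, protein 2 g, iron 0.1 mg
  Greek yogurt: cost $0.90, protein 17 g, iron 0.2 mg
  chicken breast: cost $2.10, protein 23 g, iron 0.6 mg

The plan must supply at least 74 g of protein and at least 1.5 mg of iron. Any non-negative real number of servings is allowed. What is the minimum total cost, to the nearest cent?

Two binding constraints pin down two serving amounts, so the optimal mix uses at most two foods. The candidates are each food alone (scaled to the tighter of protein/iron) and each pair with both constraints tight.
peanut butter only: max(74/8, 1.5/0.5) = 9.25 servings → $5.55.
orange only: max(74/2, 1.5/0.1) = 37 servings → $22.20.
Greek yogurt only: max(74/17, 1.5/0.2) = 7.5 servings → $6.75.
chicken breast only: max(74/23, 1.5/0.6) = 3.217 servings → $6.76.
peanut butter + orange with both targets exact would need a negative amount; discard.
peanut butter + Greek yogurt with both tight: 1.551 servings and 3.623 servings → $4.19.
peanut butter + chicken breast: intersection lies outside the first quadrant.
orange + Greek yogurt with both tight: 8.231 servings and 3.385 servings → $7.98.
orange + chicken breast: the both-tight solution has a negative serving — not a feasible corner.
Greek yogurt + chicken breast with both tight: 1.768 servings and 1.911 servings → $5.60.
The minimum over all feasible corners is $4.19.

$4.19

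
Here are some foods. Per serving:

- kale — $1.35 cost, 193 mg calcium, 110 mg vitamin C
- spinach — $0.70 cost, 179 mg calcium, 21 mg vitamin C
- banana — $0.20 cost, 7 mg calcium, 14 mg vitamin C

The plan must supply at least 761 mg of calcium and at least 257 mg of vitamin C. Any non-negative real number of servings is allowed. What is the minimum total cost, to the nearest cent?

Compare the cost at each extreme point of the feasible region.
kale only: max(761/193, 257/110) = 3.943 servings → $5.32.
spinach only: max(761/179, 257/21) = 12.24 servings → $8.57.
banana only: max(761/7, 257/14) = 108.7 servings → $21.74.
kale + spinach with both tight: 1.92 servings and 2.181 servings → $4.12.
kale + banana with both targets exact would need a negative amount; discard.
spinach + banana with both tight: 3.754 servings and 12.73 servings → $5.17.
The minimum over all feasible corners is $4.12.

$4.12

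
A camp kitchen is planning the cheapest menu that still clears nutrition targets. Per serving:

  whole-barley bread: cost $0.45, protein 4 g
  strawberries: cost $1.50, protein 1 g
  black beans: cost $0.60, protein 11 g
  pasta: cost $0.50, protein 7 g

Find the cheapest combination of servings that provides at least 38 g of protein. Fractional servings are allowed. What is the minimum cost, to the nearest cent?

Cost per g of protein: black beans $0.0545, pasta $0.0714, whole-barley bread $0.1125, strawberries $1.5000.
With no serving limits, use only black beans: 38 g / 11 g = 3.455 servings × $0.60 = $2.07.

$2.07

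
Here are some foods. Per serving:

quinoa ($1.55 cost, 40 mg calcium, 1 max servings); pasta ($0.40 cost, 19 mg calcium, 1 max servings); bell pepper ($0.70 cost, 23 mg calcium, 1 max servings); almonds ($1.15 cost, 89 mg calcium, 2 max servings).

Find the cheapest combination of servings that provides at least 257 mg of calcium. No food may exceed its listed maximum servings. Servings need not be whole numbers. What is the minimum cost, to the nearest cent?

$4.83

Cost per mg of calcium: almonds $0.0129, pasta $0.0211, bell pepper $0.0304, quinoa $0.0387.
Take 2 servings of almonds: +178.0 mg calcium for $2.30 (total $2.30, still need 79.0 mg).
Take 1 serving of pasta: +19.0 mg calcium for $0.40 (total $2.70, still need 60.0 mg).
Take 1 serving of bell pepper: +23.0 mg calcium for $0.70 (total $3.40, still need 37.0 mg).
Take 0.925 servings of quinoa: +37.0 mg calcium for $1.43 (total $4.83, still need 0.0 mg).
Greedy by cheapest-per-mg is optimal for a single linear constraint, so the minimum cost is $4.83.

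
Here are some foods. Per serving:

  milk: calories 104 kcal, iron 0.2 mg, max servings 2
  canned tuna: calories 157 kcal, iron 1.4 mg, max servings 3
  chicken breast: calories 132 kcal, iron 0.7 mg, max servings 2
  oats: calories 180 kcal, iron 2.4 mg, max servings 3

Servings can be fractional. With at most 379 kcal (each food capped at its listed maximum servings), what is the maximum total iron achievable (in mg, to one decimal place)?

5.1 mg

Iron per kcal: oats 0.01333, canned tuna 0.008917, chicken breast 0.005303, milk 0.001923.
Take 2.106 servings of oats: uses 379 kcal, +5.1 mg iron (running total 5.1 mg).
Greedy by best ratio exhausts the calories allowance optimally: 5.1 mg.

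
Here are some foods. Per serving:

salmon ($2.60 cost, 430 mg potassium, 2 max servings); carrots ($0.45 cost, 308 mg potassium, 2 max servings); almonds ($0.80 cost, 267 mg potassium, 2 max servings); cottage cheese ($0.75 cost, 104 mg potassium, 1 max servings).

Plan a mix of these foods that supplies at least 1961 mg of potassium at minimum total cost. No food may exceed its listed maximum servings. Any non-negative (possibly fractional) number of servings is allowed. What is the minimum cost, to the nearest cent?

$7.40

Cost per mg of potassium: carrots $0.0015, almonds $0.0030, salmon $0.0060, cottage cheese $0.0072.
Take 2 servings of carrots: +616.0 mg potassium for $0.90 (total $0.90, still need 1345.0 mg).
Take 2 servings of almonds: +534.0 mg potassium for $1.60 (total $2.50, still need 811.0 mg).
Take 1.886 servings of salmon: +811.0 mg potassium for $4.90 (total $7.40, still need 0.0 mg).
Greedy by cheapest-per-mg is optimal for a single linear constraint, so the minimum cost is $7.40.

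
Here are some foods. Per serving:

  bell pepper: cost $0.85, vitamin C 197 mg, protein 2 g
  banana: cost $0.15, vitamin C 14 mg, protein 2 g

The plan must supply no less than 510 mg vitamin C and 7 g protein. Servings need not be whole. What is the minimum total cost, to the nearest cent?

$2.29

With two linear requirements the optimum uses one or two foods; enumerate the corners.
bell pepper only: max(510/197, 7/2) = 3.5 servings → $2.98.
banana only: max(510/14, 7/2) = 36.43 servings → $5.46.
bell pepper + banana with both tight: 2.519 servings and 0.9809 servings → $2.29.
Cheapest feasible corner: $2.29.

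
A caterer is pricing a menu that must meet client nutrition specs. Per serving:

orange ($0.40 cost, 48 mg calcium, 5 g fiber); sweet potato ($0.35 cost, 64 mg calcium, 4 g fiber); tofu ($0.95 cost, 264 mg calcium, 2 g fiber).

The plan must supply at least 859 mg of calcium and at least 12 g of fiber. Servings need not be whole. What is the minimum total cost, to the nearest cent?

With two linear requirements the optimum uses one or two foods; enumerate the corners.
orange only: max(859/48, 12/5) = 17.9 servings → $7.16.
sweet potato only: max(859/64, 12/4) = 13.42 servings → $4.70.
tofu only: max(859/264, 12/2) = 6 servings → $5.70.
orange + sweet potato: the both-tight solution has a negative serving — not a feasible corner.
orange + tofu with both tight: 1.185 servings and 3.038 servings → $3.36.
sweet potato + tofu with both tight: 1.562 servings and 2.875 servings → $3.28.
So the least-cost plan costs $3.28.

$3.28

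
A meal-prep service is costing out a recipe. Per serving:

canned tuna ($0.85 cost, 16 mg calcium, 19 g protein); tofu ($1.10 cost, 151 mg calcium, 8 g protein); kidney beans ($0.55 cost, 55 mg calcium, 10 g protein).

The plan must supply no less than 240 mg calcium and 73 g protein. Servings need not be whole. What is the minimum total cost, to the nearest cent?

$3.66

With two linear requirements the optimum uses one or two foods; enumerate the corners.
canned tuna only: max(240/16, 73/19) = 15 servings → $12.75.
tofu only: max(240/151, 73/8) = 9.125 servings → $10.04.
kidney beans only: max(240/55, 73/10) = 7.3 servings → $4.01.
canned tuna + tofu with both tight: 3.321 servings and 1.238 servings → $4.18.
canned tuna + kidney beans with both tight: 1.825 servings and 3.833 servings → $3.66.
tofu + kidney beans: intersection lies outside the first quadrant.
So the least-cost plan costs $3.66.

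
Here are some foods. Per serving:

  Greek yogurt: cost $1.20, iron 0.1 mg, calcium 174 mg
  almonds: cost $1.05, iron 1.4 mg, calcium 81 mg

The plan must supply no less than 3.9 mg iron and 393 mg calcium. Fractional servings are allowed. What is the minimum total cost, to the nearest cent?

Greek yogurt only: max(3.9/0.1, 393/174) = 39 servings → $46.80.
almonds only: max(3.9/1.4, 393/81) = 4.852 servings → $5.09.
Greek yogurt + almonds with both tight: 0.9949 servings and 2.715 servings → $4.04.
Cheapest feasible corner: $4.04.

$4.04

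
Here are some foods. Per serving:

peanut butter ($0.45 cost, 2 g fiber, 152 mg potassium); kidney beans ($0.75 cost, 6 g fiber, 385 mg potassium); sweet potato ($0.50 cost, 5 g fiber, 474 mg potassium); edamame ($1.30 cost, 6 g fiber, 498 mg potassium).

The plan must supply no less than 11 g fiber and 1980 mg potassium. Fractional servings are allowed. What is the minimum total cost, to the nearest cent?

peanut butter only: max(11/2, 1980/152) = 13.03 servings → $5.86.
kidney beans only: max(11/6, 1980/385) = 5.143 servings → $3.86.
sweet potato only: max(11/5, 1980/474) = 4.177 servings → $2.09.
edamame only: max(11/6, 1980/498) = 3.976 servings → $5.17.
peanut butter + kidney beans: the both-tight solution has a negative serving — not a feasible corner.
peanut butter + sweet potato: intersection lies outside the first quadrant.
peanut butter + edamame with both targets exact would need a negative amount; discard.
kidney beans + sweet potato: the both-tight solution has a negative serving — not a feasible corner.
kidney beans + edamame with both targets exact would need a negative amount; discard.
sweet potato + edamame: the both-tight solution has a negative serving — not a feasible corner.
The minimum over all feasible corners is $2.09.

$2.09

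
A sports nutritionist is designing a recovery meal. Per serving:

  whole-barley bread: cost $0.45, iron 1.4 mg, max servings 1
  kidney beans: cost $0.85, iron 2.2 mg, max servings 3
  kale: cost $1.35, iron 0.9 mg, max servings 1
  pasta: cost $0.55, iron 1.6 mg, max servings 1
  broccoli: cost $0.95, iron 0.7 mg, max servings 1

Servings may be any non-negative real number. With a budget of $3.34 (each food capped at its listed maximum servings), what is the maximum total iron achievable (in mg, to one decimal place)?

9.1 mg

Iron per dollar: whole-barley bread 3.111, pasta 2.909, kidney beans 2.588, broccoli 0.7368, kale 0.6667.
Take 1 serving of whole-barley bread: spends $0.45, +1.4 mg iron (running total 1.4 mg).
Take 1 serving of pasta: spends $0.55, +1.6 mg iron (running total 3.0 mg).
Take 2.753 servings of kidney beans: spends $2.34, +6.1 mg iron (running total 9.1 mg).
Filling greedily by iron-per-dollar is optimal for one linear limit, giving 9.1 mg.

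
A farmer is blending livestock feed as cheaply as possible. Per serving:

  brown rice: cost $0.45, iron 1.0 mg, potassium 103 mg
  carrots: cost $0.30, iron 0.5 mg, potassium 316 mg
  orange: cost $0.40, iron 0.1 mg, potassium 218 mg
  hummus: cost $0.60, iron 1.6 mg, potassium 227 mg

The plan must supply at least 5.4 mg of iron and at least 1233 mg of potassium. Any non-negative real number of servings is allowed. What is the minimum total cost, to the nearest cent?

Minimising a linear cost over {iron ≥ 5.4, potassium ≥ 1233, servings ≥ 0} — the optimum is at a vertex, using one or two foods.
brown rice only: max(5.4/1.0, 1233/103) = 11.97 servings → $5.39.
carrots only: max(5.4/0.5, 1233/316) = 10.8 servings → $3.24.
orange only: max(5.4/0.1, 1233/218) = 54 servings → $21.60.
hummus only: max(5.4/1.6, 1233/227) = 5.432 servings → $3.26.
brown rice + carrots with both tight: 4.121 servings and 2.559 servings → $2.62.
brown rice + orange with both tight: 5.074 servings and 3.259 servings → $3.59.
brown rice + hummus: the both-tight solution has a negative serving — not a feasible corner.
carrots + orange: intersection lies outside the first quadrant.
carrots + hummus with both tight: 1.905 servings and 2.78 servings → $2.24.
orange + hummus with both tight: 2.291 servings and 3.232 servings → $2.86.
So the least-cost plan costs $2.24.

$2.24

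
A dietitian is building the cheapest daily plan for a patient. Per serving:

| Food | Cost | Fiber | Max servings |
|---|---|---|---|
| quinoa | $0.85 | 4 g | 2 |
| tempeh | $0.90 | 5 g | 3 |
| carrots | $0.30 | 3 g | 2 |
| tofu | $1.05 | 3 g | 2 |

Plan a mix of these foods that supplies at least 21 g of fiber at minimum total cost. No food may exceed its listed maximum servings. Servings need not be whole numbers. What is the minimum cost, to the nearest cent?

Cost per g of fiber: carrots $0.1000, tempeh $0.1800, quinoa $0.2125, tofu $0.3500.
Take 2 servings of carrots: +6.0 g fiber for $0.60 (total $0.60, still need 15.0 g).
Take 3 servings of tempeh: +15.0 g fiber for $2.70 (total $3.30, still need 0.0 g).
Greedy by cheapest-per-g is optimal for a single linear constraint, so the minimum cost is $3.30.

$3.30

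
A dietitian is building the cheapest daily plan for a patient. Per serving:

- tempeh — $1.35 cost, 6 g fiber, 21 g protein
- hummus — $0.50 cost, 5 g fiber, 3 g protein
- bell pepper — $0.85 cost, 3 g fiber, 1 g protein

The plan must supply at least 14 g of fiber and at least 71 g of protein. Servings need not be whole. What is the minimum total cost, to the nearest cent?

Minimising a linear cost over {fiber ≥ 14, protein ≥ 71, servings ≥ 0} — the optimum is at a vertex, using one or two foods.
tempeh only: max(14/6, 71/21) = 3.381 servings → $4.56.
hummus only: max(14/5, 71/3) = 23.67 servings → $11.83.
bell pepper only: max(14/3, 71/1) = 71 servings → $60.35.
tempeh + hummus: intersection lies outside the first quadrant.
tempeh + bell pepper: the both-tight solution has a negative serving — not a feasible corner.
hummus + bell pepper: the both-tight solution has a negative serving — not a feasible corner.
Cheapest feasible corner: $4.56.

$4.56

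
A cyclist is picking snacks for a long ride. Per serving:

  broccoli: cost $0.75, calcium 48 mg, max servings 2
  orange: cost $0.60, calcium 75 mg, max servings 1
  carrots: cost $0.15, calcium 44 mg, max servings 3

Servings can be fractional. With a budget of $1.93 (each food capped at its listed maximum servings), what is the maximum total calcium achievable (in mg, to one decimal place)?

263.3 mg

Calcium per dollar: carrots 293.3, orange 125, broccoli 64.
Take 3 servings of carrots: spends $0.45, +132.0 mg calcium (running total 132.0 mg).
Take 1 serving of orange: spends $0.60, +75.0 mg calcium (running total 207.0 mg).
Take 1.173 servings of broccoli: spends $0.88, +56.3 mg calcium (running total 263.3 mg).
Greedy by best ratio exhausts the cost allowance optimally: 263.3 mg.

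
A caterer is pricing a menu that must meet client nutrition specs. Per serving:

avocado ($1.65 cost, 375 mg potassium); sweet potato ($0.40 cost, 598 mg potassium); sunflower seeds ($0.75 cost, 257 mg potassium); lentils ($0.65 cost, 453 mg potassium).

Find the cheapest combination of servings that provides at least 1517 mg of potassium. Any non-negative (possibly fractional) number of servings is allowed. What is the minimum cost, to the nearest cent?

Cost per mg of potassium: sweet potato $0.0007, lentils $0.0014, sunflower seeds $0.0029, avocado $0.0044.
With no serving limits, use only sweet potato: 1517 mg / 598 mg = 2.537 servings × $0.40 = $1.01.

$1.01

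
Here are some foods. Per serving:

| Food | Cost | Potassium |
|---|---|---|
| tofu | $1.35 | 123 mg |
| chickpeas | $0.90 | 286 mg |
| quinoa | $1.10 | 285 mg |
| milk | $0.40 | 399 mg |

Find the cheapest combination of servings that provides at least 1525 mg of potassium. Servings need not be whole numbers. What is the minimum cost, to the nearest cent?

Cost per mg of potassium: milk $0.0010, chickpeas $0.0031, quinoa $0.0039, tofu $0.0110.
With no serving limits, use only milk: 1525 mg / 399 mg = 3.822 servings × $0.40 = $1.53.

$1.53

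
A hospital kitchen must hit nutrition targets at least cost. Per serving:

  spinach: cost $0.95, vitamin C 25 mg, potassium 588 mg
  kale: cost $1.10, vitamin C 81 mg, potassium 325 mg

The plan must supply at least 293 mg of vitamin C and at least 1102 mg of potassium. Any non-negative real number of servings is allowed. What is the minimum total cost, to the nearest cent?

$3.98

spinach only: max(293/25, 1102/588) = 11.72 servings → $11.13.
kale only: max(293/81, 1102/325) = 3.617 servings → $3.98.
spinach + kale: the both-tight solution has a negative serving — not a feasible corner.
The minimum over all feasible corners is $3.98.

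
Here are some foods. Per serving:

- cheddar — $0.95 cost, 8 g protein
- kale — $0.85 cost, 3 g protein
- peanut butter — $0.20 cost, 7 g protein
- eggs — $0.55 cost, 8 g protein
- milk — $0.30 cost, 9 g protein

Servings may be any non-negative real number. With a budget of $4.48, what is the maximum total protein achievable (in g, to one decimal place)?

Protein per dollar: peanut butter 35, milk 30, eggs 14.55, cheddar 8.421, kale 3.529.
With no serving limits, spend the whole cost allowance on peanut butter: $4.48 / $0.20 × 7 g = 156.8 g.

156.8 g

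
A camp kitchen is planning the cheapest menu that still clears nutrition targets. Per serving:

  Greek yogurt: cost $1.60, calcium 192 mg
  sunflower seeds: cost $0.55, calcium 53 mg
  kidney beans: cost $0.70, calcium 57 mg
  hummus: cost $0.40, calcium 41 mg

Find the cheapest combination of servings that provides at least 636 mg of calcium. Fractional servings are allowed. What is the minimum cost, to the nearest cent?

$5.30

Cost per mg of calcium: Greek yogurt $0.0083, hummus $0.0098, sunflower seeds $0.0104, kidney beans $0.0123.
With no serving limits, use only Greek yogurt: 636 mg / 192 mg = 3.312 servings × $1.60 = $5.30.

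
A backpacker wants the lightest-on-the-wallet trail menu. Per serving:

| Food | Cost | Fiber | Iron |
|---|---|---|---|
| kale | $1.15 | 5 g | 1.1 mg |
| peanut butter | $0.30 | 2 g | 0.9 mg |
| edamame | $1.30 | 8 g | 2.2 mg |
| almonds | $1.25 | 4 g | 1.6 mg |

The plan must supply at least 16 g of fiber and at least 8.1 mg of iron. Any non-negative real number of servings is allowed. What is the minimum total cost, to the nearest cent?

$2.70

For a min-cost LP with two ≥-constraints, a basic feasible solution has at most two positive variables.
kale only: max(16/5, 8.1/1.1) = 7.364 servings → $8.47.
peanut butter only: max(16/2, 8.1/0.9) = 9 servings → $2.70.
edamame only: max(16/8, 8.1/2.2) = 3.682 servings → $4.79.
almonds only: max(16/4, 8.1/1.6) = 5.062 servings → $6.33.
kale + peanut butter with both targets exact would need a negative amount; discard.
kale + edamame: the both-tight solution has a negative serving — not a feasible corner.
kale + almonds: the both-tight solution has a negative serving — not a feasible corner.
peanut butter + edamame with both targets exact would need a negative amount; discard.
peanut butter + almonds: intersection lies outside the first quadrant.
edamame + almonds with both targets exact would need a negative amount; discard.
Cheapest feasible corner: $2.70.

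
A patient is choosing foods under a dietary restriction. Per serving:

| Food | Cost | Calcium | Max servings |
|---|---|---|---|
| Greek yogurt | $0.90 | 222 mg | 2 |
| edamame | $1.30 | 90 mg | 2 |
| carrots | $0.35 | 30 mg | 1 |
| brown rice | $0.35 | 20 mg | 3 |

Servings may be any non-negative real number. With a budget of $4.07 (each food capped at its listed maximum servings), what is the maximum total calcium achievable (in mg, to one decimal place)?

Calcium per dollar: Greek yogurt 246.7, carrots 85.71, edamame 69.23, brown rice 57.14.
Take 2 servings of Greek yogurt: spends $1.80, +444.0 mg calcium (running total 444.0 mg).
Take 1 serving of carrots: spends $0.35, +30.0 mg calcium (running total 474.0 mg).
Take 1.477 servings of edamame: spends $1.92, +132.9 mg calcium (running total 606.9 mg).
Filling greedily by calcium-per-dollar is optimal for one linear limit, giving 606.9 mg.

606.9 mg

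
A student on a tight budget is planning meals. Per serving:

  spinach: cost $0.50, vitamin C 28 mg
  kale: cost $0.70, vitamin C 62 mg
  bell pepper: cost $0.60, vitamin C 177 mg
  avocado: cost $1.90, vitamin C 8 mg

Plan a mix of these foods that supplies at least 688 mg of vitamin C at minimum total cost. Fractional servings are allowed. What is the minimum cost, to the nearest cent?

Cost per mg of vitamin C: bell pepper $0.0034, kale $0.0113, spinach $0.0179, avocado $0.2375.
With no serving limits, use only bell pepper: 688 mg / 177 mg = 3.887 servings × $0.60 = $2.33.

$2.33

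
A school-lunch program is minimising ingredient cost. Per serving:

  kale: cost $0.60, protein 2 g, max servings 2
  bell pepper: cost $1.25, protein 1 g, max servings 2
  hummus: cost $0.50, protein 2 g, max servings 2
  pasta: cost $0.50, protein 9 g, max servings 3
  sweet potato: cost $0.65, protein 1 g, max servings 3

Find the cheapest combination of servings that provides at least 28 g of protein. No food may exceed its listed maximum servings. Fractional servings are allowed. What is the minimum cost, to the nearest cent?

Cost per g of protein: pasta $0.0556, hummus $0.2500, kale $0.3000, sweet potato $0.6500, bell pepper $1.2500.
Take 3 servings of pasta: +27.0 g protein for $1.50 (total $1.50, still need 1.0 g).
Take 0.5 servings of hummus: +1.0 g protein for $0.25 (total $1.75, still need 0.0 g).
Filling from the cheapest source first is optimal under one linear minimum: $1.75.

$1.75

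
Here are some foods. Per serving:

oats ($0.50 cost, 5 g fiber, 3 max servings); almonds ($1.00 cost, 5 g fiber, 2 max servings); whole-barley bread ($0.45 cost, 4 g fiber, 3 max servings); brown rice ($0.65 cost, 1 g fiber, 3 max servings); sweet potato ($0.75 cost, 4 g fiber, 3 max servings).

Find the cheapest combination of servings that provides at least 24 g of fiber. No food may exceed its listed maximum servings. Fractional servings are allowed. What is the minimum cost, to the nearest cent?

Cost per g of fiber: oats $0.1000, whole-barley bread $0.1125, sweet potato $0.1875, almonds $0.2000, brown rice $0.6500.
Take 3 servings of oats: +15.0 g fiber for $1.50 (total $1.50, still need 9.0 g).
Take 2.25 servings of whole-barley bread: +9.0 g fiber for $1.01 (total $2.51, still need 0.0 g).
Filling from the cheapest source first is optimal under one linear minimum: $2.51.

$2.51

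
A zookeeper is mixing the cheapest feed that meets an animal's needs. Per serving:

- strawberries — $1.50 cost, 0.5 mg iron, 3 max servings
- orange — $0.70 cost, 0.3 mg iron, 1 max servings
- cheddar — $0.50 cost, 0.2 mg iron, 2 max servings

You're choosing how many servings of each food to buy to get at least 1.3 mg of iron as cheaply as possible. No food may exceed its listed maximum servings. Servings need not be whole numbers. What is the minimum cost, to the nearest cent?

$3.50

Cost per mg of iron: orange $2.3333, cheddar $2.5000, strawberries $3.0000.
Take 1 serving of orange: +0.3 mg iron for $0.70 (total $0.70, still need 1.0 mg).
Take 2 servings of cheddar: +0.4 mg iron for $1.00 (total $1.70, still need 0.6 mg).
Take 1.2 servings of strawberries: +0.6 mg iron for $1.80 (total $3.50, still need 0.0 mg).
Filling from the cheapest source first is optimal under one linear minimum: $3.50.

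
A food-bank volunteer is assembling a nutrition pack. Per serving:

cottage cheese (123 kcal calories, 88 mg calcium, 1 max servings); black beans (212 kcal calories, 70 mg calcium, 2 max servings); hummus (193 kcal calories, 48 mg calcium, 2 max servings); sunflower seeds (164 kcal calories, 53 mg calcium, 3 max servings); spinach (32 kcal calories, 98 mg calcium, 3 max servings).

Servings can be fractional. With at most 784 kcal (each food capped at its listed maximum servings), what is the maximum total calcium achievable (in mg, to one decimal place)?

Calcium per kcal: spinach 3.062, cottage cheese 0.7154, black beans 0.3302, sunflower seeds 0.3232, hummus 0.2487.
Take 3 servings of spinach: uses 96 kcal, +294.0 mg calcium (running total 294.0 mg).
Take 1 serving of cottage cheese: uses 123 kcal, +88.0 mg calcium (running total 382.0 mg).
Take 2 servings of black beans: uses 424 kcal, +140.0 mg calcium (running total 522.0 mg).
Take 0.8598 servings of sunflower seeds: uses 141 kcal, +45.6 mg calcium (running total 567.6 mg).
Filling greedily by calcium-per-kcal is optimal for one linear limit, giving 567.6 mg.

567.6 mg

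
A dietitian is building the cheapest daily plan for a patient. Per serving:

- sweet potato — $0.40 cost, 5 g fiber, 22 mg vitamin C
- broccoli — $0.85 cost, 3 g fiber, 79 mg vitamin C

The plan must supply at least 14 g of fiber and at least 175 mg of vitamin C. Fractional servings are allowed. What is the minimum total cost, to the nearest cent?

$2.17

At the optimum either one food covers both requirements or two foods hit both targets exactly; no other combination can be cheaper.
sweet potato only: max(14/5, 175/22) = 7.955 servings → $3.18.
broccoli only: max(14/3, 175/79) = 4.667 servings → $3.97.
sweet potato + broccoli with both tight: 1.766 servings and 1.723 servings → $2.17.
So the least-cost plan costs $2.17.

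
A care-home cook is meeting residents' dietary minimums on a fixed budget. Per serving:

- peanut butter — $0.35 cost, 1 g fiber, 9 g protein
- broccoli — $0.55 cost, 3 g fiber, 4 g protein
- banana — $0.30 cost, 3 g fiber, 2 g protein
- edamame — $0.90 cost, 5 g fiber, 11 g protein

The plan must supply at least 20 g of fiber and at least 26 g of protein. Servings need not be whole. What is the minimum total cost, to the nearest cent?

$2.38

This is a tiny linear program; its minimum lies at a vertex of the feasible set. List the vertices and price them.
peanut butter only: max(20/1, 26/9) = 20 servings → $7.00.
broccoli only: max(20/3, 26/4) = 6.667 servings → $3.67.
banana only: max(20/3, 26/2) = 13 servings → $3.90.
edamame only: max(20/5, 26/11) = 4 servings → $3.60.
peanut butter + broccoli: intersection lies outside the first quadrant.
peanut butter + banana with both tight: 1.52 servings and 6.16 servings → $2.38.
peanut butter + edamame: intersection lies outside the first quadrant.
broccoli + banana with both tight: 6.333 servings and 0.3333 servings → $3.58.
broccoli + edamame: the both-tight solution has a negative serving — not a feasible corner.
banana + edamame with both tight: 3.913 servings and 1.652 servings → $2.66.
The minimum over all feasible corners is $2.38.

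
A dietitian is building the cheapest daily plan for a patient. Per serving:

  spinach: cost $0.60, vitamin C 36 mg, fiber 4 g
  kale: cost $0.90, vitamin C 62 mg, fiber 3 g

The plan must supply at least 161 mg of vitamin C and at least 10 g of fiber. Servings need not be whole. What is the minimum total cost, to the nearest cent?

$2.41

For a min-cost LP with two ≥-constraints, a basic feasible solution has at most two positive variables.
spinach only: max(161/36, 10/4) = 4.472 servings → $2.68.
kale only: max(161/62, 10/3) = 3.333 servings → $3.00.
spinach + kale with both tight: 0.9786 servings and 2.029 servings → $2.41.
Cheapest feasible corner: $2.41.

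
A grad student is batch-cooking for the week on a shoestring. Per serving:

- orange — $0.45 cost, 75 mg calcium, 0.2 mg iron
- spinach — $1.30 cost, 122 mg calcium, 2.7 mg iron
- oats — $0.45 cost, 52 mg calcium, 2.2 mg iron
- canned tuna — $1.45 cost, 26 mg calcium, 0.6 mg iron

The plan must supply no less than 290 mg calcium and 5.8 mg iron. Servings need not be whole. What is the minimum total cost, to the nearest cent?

At the optimum either one food covers both requirements or two foods hit both targets exactly; no other combination can be cheaper.
orange only: max(290/75, 5.8/0.2) = 29 servings → $13.05.
spinach only: max(290/122, 5.8/2.7) = 2.377 servings → $3.09.
oats only: max(290/52, 5.8/2.2) = 5.577 servings → $2.51.
canned tuna only: max(290/26, 5.8/0.6) = 11.15 servings → $16.17.
orange + spinach with both tight: 0.4234 servings and 2.117 servings → $2.94.
orange + oats with both tight: 2.176 servings and 2.439 servings → $2.08.
orange + canned tuna with both tight: 0.5829 servings and 9.472 servings → $14.00.
spinach + oats: the both-tight solution has a negative serving — not a feasible corner.
spinach + canned tuna with both targets exact would need a negative amount; discard.
oats + canned tuna with both targets exact would need a negative amount; discard.
Cheapest feasible corner: $2.08.

$2.08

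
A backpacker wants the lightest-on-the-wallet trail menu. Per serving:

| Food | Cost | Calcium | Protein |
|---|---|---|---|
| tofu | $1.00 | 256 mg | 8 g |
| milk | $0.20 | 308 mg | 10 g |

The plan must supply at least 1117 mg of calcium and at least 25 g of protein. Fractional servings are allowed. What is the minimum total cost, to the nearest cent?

tofu only: max(1117/256, 25/8) = 4.363 servings → $4.36.
milk only: max(1117/308, 25/10) = 3.627 servings → $0.73.
tofu + milk with both targets exact would need a negative amount; discard.
So the least-cost plan costs $0.73.

$0.73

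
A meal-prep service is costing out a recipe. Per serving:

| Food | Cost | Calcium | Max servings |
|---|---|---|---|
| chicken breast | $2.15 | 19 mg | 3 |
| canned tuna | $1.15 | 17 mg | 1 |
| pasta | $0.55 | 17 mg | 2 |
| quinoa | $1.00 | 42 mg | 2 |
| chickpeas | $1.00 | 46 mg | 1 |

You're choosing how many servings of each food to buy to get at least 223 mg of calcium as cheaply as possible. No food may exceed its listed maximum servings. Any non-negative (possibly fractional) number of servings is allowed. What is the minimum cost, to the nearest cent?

Cost per mg of calcium: chickpeas $0.0217, quinoa $0.0238, pasta $0.0324, canned tuna $0.0676, chicken breast $0.1132.
Take 1 serving of chickpeas: +46.0 mg calcium for $1.00 (total $1.00, still need 177.0 mg).
Take 2 servings of quinoa: +84.0 mg calcium for $2.00 (total $3.00, still need 93.0 mg).
Take 2 servings of pasta: +34.0 mg calcium for $1.10 (total $4.10, still need 59.0 mg).
Take 1 serving of canned tuna: +17.0 mg calcium for $1.15 (total $5.25, still need 42.0 mg).
Take 2.211 servings of chicken breast: +42.0 mg calcium for $4.75 (total $10.00, still need 0.0 mg).
Greedy by cheapest-per-mg is optimal for a single linear constraint, so the minimum cost is $10.00.

$10.00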